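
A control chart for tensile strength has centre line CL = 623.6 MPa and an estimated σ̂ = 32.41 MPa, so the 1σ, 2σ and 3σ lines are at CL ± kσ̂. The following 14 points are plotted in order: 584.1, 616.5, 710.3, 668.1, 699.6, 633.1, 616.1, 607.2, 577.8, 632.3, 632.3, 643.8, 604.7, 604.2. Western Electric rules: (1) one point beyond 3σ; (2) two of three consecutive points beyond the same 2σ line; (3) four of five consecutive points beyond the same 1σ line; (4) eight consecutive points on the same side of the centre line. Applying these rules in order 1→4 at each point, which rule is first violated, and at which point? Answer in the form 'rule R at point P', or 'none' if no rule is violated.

Zone of each point (C = within 1σ̂, B = 1σ̂–2σ̂, A = 2σ̂–3σ̂, * = beyond 3σ̂; sign = side of CL): 1:-B, 2:-C, 3:+A, 4:+B, 5:+A, 6:+C, 7:-C, 8:-C, 9:-B, 10:+C, 11:+C, 12:+C, 13:-C, 14:-C
Rule 2 (two of three consecutive points beyond the same 2σ limit) is satisfied at point 5.

rule 2 at point 5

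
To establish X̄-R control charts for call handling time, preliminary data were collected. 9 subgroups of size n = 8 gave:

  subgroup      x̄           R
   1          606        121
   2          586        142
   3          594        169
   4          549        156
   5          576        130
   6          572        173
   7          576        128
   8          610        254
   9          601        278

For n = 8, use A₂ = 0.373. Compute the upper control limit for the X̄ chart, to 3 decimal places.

X̄̄ = (606 + 586 + 594 + 549 + 576 + 572 + 576 + 610 + 601) / 9 = 5270.0000 / 9 = 585.5556
R̄ = (121 + 142 + 169 + 156 + 130 + 173 + 128 + 254 + 278) / 9 = 1551.0000 / 9 = 172.3333
UCL = X̄̄ + A₂·R̄ = 585.5556 + 0.373 × 172.3333 = 649.8359

649.836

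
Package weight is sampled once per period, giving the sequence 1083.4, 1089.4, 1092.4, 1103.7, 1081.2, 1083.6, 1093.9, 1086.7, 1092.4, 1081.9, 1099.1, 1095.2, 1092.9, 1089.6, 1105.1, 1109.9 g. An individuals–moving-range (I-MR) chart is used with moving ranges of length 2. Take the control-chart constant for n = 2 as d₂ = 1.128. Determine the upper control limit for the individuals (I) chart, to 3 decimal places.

1114.848

X̄ = (1083.4 + 1089.4 + 1092.4 + 1103.7 + 1081.2 + 1083.6 + 1093.9 + 1086.7 + 1092.4 + 1081.9 + 1099.1 + 1095.2 + 1092.9 + 1089.6 + 1105.1 + 1109.9) / 16 = 1092.5250
Moving ranges: 6.0, 3.0, 11.3, 22.5, 2.4, 10.3, 7.2, 5.7, 10.5, 17.2, 3.9, 2.3, 3.3, 15.5, 4.8; M̄R̄ = 125.9000 / 15 = 8.3933
UCL = X̄ + 3·M̄R̄/d₂ = 1092.5250 + 3 × 8.3933 / 1.128 = 1114.8477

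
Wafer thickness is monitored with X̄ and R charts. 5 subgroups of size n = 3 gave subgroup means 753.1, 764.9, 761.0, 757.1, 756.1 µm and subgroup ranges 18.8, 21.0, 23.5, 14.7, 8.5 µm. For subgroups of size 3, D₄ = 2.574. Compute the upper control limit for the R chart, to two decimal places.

R̄ = (18.8 + 21.0 + 23.5 + 14.7 + 8.5) / 5 = 86.5000 / 5 = 17.3000
UCL_R = D₄·R̄ = 2.574 × 17.3000 = 44.5302

44.53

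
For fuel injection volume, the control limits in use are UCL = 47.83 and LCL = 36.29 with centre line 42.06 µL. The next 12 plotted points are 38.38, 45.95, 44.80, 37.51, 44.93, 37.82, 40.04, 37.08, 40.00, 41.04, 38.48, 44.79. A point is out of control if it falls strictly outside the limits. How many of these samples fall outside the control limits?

All 12 points lie within [36.29, 47.83].

0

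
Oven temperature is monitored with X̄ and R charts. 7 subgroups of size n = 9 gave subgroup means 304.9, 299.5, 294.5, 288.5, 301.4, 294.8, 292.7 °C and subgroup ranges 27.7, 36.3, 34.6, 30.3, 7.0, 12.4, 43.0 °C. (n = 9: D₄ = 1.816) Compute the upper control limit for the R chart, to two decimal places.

49.63

R̄ = (27.7 + 36.3 + 34.6 + 30.3 + 7.0 + 12.4 + 43.0) / 7 = 191.3000 / 7 = 27.3286
UCL_R = D₄·R̄ = 1.816 × 27.3286 = 49.6287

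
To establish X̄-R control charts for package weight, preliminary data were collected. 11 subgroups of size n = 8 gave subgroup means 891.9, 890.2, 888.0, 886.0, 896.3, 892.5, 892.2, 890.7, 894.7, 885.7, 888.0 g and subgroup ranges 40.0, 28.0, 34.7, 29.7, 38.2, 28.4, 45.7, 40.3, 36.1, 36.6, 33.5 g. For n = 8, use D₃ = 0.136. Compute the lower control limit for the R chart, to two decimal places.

R̄ = (40.0 + 28.0 + 34.7 + 29.7 + 38.2 + 28.4 + 45.7 + 40.3 + 36.1 + 36.6 + 33.5) / 11 = 391.2000 / 11 = 35.5636
LCL_R = D₃·R̄ = 0.136 × 35.5636 = 4.8367

4.84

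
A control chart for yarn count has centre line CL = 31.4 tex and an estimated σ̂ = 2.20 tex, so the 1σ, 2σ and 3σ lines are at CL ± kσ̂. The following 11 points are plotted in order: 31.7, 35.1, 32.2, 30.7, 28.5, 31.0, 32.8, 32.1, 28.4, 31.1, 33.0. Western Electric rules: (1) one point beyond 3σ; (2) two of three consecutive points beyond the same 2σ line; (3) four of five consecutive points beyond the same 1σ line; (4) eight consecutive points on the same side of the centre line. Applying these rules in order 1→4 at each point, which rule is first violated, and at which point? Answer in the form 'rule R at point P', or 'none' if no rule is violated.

Zone of each point (C = within 1σ̂, B = 1σ̂–2σ̂, A = 2σ̂–3σ̂, * = beyond 3σ̂; sign = side of CL): 1:+C, 2:+B, 3:+C, 4:-C, 5:-B, 6:-C, 7:+C, 8:+C, 9:-B, 10:-C, 11:+C
No rule fires across all 11 points.

none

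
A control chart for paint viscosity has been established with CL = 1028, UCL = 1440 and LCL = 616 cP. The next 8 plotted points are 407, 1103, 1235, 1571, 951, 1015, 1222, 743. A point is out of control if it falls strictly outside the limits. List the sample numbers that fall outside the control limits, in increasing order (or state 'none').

Compare each point to [616, 1440]: sample 1 = 407 < LCL; sample 4 = 1571 > UCL.

1, 4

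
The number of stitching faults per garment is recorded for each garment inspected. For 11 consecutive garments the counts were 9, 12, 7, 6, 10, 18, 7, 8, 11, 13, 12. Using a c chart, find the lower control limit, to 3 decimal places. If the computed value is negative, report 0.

0.657

c̄ = (9 + 12 + 7 + 6 + 10 + 18 + 7 + 8 + 11 + 13 + 12) / 11 = 113 / 11 = 10.2727
LCL = c̄ − 3√c̄ = 10.2727 − 3 × 3.2051 = 0.6574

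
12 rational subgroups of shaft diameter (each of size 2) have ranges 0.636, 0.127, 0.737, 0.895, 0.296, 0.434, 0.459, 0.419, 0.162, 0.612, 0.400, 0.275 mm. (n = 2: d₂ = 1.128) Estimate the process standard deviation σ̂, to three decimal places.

0.403

R̄ = (0.636 + 0.127 + 0.737 + 0.895 + 0.296 + 0.434 + 0.459 + 0.419 + 0.162 + 0.612 + 0.400 + 0.275) / 12 = 0.4543
σ̂ = R̄ / d₂ = 0.4543 / 1.128 = 0.4028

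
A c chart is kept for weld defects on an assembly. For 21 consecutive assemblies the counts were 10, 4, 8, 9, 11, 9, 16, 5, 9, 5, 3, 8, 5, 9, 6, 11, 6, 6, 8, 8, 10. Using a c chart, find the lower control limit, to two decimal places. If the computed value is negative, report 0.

0.00

c̄ = (10 + 4 + 8 + 9 + 11 + 9 + 16 + 5 + 9 + 5 + 3 + 8 + 5 + 9 + 6 + 11 + 6 + 6 + 8 + 8 + 10) / 21 = 166 / 21 = 7.9048
LCL = c̄ − 3√c̄ = 7.9048 − 3 × 2.8115 = -0.5299 → 0 (cannot be negative)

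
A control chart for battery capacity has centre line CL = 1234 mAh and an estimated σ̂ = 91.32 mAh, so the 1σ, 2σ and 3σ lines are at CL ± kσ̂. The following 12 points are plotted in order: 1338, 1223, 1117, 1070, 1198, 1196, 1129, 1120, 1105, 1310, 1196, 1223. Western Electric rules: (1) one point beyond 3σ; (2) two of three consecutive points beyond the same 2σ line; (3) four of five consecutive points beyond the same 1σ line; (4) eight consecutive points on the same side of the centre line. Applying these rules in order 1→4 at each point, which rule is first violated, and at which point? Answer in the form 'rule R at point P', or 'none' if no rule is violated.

Zone of each point (C = within 1σ̂, B = 1σ̂–2σ̂, A = 2σ̂–3σ̂, * = beyond 3σ̂; sign = side of CL): 1:+B, 2:-C, 3:-B, 4:-B, 5:-C, 6:-C, 7:-B, 8:-B, 9:-B, 10:+C, 11:-C, 12:-C
Rule 4 (eight consecutive points on the same side of the centre line) is satisfied at point 9.

rule 4 at point 9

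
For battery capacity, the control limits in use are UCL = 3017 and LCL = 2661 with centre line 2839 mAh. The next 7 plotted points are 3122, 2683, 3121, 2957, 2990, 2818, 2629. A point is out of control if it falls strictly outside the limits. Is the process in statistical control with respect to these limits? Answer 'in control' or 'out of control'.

Compare each point to [2661, 3017]: sample 1 = 3122 > UCL; sample 3 = 3121 > UCL; sample 7 = 2629 < LCL.

out of control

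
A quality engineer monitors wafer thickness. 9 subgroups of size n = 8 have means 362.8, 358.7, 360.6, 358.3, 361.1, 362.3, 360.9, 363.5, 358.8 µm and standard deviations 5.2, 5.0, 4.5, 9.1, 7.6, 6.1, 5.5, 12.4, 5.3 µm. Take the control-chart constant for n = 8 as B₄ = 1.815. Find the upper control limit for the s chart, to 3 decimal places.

s̄ = (5.2 + 5.0 + 4.5 + 9.1 + 7.6 + 6.1 + 5.5 + 12.4 + 5.3) / 9 = 6.7444
UCL_s = B₄·s̄ = 1.815 × 6.7444 = 12.2412

12.241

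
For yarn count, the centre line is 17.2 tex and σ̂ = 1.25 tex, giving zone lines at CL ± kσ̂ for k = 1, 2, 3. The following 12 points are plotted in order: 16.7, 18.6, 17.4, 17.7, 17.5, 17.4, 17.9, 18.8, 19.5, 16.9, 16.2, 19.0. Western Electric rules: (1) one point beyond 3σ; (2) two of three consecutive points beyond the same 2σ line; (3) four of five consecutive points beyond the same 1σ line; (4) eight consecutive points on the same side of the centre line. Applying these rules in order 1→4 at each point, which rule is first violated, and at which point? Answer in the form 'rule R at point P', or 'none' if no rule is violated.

Zone of each point (C = within 1σ̂, B = 1σ̂–2σ̂, A = 2σ̂–3σ̂, * = beyond 3σ̂; sign = side of CL): 1:-C, 2:+B, 3:+C, 4:+C, 5:+C, 6:+C, 7:+C, 8:+B, 9:+B, 10:-C, 11:-C, 12:+B
Rule 4 (eight consecutive points on the same side of the centre line) is satisfied at point 9.

rule 4 at point 9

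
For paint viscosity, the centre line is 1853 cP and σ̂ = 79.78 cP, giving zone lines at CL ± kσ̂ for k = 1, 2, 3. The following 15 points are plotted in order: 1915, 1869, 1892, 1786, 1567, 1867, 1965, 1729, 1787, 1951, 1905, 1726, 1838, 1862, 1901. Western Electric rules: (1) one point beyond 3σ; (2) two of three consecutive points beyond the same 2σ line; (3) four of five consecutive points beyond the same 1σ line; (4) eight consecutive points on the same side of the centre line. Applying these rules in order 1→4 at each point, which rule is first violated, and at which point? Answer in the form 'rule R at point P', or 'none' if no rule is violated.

Zone of each point (C = within 1σ̂, B = 1σ̂–2σ̂, A = 2σ̂–3σ̂, * = beyond 3σ̂; sign = side of CL): 1:+C, 2:+C, 3:+C, 4:-C, 5:-*, 6:+C, 7:+B, 8:-B, 9:-C, 10:+B, 11:+C, 12:-B, 13:-C, 14:+C, 15:+C
Rule 1 (one point beyond the 3σ limits) is satisfied at point 5.

rule 1 at point 5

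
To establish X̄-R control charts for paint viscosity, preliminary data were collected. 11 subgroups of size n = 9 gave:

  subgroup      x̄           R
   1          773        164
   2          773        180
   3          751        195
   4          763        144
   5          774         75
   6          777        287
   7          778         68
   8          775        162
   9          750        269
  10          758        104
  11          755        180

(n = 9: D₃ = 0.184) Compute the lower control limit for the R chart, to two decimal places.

30.58

R̄ = (164 + 180 + 195 + 144 + 75 + 287 + 68 + 162 + 269 + 104 + 180) / 11 = 1828.0000 / 11 = 166.1818
LCL_R = D₃·R̄ = 0.184 × 166.1818 = 30.5775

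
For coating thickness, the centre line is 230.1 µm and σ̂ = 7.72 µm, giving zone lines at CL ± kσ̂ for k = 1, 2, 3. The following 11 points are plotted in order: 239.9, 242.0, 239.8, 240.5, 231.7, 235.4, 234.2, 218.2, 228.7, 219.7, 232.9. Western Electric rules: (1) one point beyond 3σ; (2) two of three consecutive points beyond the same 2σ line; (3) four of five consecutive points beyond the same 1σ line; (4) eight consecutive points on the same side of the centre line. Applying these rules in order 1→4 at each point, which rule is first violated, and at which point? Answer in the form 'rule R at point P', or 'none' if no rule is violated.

Zone of each point (C = within 1σ̂, B = 1σ̂–2σ̂, A = 2σ̂–3σ̂, * = beyond 3σ̂; sign = side of CL): 1:+B, 2:+B, 3:+B, 4:+B, 5:+C, 6:+C, 7:+C, 8:-B, 9:-C, 10:-B, 11:+C
Rule 3 (four of five consecutive points beyond the same 1σ limit) is satisfied at point 4.

rule 3 at point 4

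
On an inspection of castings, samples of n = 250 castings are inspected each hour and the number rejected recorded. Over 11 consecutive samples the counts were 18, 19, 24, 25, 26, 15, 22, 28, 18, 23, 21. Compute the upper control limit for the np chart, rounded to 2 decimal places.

p̄ = Σdᵢ / (k·n) = 239 / (11 × 250) = 0.08691
UCL = np̄ + 3·√(np̄(1−p̄)) = 21.7273 + 3 × √(21.7273×0.91309) = 21.7273 + 3 × 4.4541 = 35.0896

35.09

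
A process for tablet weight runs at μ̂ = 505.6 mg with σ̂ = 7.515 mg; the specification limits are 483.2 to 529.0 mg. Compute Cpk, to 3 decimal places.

0.994

Cpu = (USL − μ̂) / (3σ̂) = (529.0 − 505.6) / (3 × 7.515) = 1.0379; Cpl = (μ̂ − LSL) / (3σ̂) = (505.6 − 483.2) / (3 × 7.515) = 0.9936; Cpk = min(Cpu, Cpl) = 0.9936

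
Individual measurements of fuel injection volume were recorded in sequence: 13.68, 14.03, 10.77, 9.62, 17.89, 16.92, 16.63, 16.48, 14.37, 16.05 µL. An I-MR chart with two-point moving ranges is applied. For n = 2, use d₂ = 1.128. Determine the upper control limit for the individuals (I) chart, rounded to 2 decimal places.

X̄ = (13.68 + 14.03 + 10.77 + 9.62 + 17.89 + 16.92 + 16.63 + 16.48 + 14.37 + 16.05) / 10 = 14.6440
Moving ranges: 0.35, 3.26, 1.15, 8.27, 0.97, 0.29, 0.15, 2.11, 1.68; M̄R̄ = 18.2300 / 9 = 2.0256
UCL = X̄ + 3·M̄R̄/d₂ = 14.6440 + 3 × 2.0256 / 1.128 = 20.0311

20.03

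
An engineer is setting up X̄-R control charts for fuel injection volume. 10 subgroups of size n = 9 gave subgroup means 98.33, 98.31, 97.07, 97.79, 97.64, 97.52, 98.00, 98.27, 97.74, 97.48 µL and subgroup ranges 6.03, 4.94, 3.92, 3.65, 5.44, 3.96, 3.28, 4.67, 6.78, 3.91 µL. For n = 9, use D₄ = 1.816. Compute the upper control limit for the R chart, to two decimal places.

R̄ = (6.03 + 4.94 + 3.92 + 3.65 + 5.44 + 3.96 + 3.28 + 4.67 + 6.78 + 3.91) / 10 = 46.5800 / 10 = 4.6580
UCL_R = D₄·R̄ = 1.816 × 4.6580 = 8.4589

8.46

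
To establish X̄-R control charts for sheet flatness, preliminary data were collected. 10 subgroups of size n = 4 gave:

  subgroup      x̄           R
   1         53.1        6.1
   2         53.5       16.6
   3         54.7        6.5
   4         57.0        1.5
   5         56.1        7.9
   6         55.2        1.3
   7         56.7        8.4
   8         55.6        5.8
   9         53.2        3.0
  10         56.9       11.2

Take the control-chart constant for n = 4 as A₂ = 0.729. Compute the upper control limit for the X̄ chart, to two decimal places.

60.18

X̄̄ = (53.1 + 53.5 + 54.7 + 57.0 + 56.1 + 55.2 + 56.7 + 55.6 + 53.2 + 56.9) / 10 = 552.0000 / 10 = 55.2000
R̄ = (6.1 + 16.6 + 6.5 + 1.5 + 7.9 + 1.3 + 8.4 + 5.8 + 3.0 + 11.2) / 10 = 68.3000 / 10 = 6.8300
UCL = X̄̄ + A₂·R̄ = 55.2000 + 0.729 × 6.8300 = 60.1791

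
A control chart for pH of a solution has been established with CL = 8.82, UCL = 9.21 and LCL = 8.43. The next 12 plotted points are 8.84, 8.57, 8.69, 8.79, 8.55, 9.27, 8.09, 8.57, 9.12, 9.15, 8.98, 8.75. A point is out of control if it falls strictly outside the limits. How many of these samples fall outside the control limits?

2

Compare each point to [8.43, 9.21]: sample 6 = 9.27 > UCL; sample 7 = 8.09 < LCL.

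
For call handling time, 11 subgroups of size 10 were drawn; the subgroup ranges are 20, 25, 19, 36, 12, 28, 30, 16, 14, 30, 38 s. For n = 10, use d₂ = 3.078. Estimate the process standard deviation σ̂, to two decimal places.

R̄ = (20 + 25 + 19 + 36 + 12 + 28 + 30 + 16 + 14 + 30 + 38) / 11 = 24.3636
σ̂ = R̄ / d₂ = 24.3636 / 3.078 = 7.9154

7.92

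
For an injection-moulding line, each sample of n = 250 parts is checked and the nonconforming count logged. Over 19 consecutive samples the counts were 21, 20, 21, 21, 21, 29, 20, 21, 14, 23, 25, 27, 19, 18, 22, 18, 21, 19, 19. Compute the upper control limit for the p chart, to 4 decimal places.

p̄ = Σdᵢ / (k·n) = 399 / (19 × 250) = 0.08400
UCL = p̄ + 3·√(p̄(1−p̄)/n) = 0.08400 + 3 × √(0.08400×0.91600/250) = 0.08400 + 3 × 0.01754 = 0.13663

0.1366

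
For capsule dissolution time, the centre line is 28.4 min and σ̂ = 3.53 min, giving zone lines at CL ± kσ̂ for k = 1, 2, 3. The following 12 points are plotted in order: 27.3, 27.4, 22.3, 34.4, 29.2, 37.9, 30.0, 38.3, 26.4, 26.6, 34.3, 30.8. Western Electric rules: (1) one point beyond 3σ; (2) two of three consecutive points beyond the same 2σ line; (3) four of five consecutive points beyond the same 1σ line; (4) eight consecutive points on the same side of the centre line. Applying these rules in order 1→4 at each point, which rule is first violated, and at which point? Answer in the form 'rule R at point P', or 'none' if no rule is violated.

rule 2 at point 8

Zone of each point (C = within 1σ̂, B = 1σ̂–2σ̂, A = 2σ̂–3σ̂, * = beyond 3σ̂; sign = side of CL): 1:-C, 2:-C, 3:-B, 4:+B, 5:+C, 6:+A, 7:+C, 8:+A, 9:-C, 10:-C, 11:+B, 12:+C
Rule 2 (two of three consecutive points beyond the same 2σ limit) is satisfied at point 8.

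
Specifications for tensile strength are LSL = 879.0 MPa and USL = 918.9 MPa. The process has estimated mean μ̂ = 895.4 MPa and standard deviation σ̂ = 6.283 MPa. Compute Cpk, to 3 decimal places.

0.870

Cpu = (USL − μ̂) / (3σ̂) = (918.9 − 895.4) / (3 × 6.283) = 1.2468; Cpl = (μ̂ − LSL) / (3σ̂) = (895.4 − 879.0) / (3 × 6.283) = 0.8701; Cpk = min(Cpu, Cpl) = 0.8701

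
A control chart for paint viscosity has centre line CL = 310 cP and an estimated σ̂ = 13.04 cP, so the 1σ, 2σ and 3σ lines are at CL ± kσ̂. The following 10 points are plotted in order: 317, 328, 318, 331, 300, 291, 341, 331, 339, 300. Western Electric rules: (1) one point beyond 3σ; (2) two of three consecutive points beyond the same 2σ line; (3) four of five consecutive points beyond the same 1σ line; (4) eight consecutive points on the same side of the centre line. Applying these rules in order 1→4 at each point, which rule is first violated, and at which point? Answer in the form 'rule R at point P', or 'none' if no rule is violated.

Zone of each point (C = within 1σ̂, B = 1σ̂–2σ̂, A = 2σ̂–3σ̂, * = beyond 3σ̂; sign = side of CL): 1:+C, 2:+B, 3:+C, 4:+B, 5:-C, 6:-B, 7:+A, 8:+B, 9:+A, 10:-C
Rule 2 (two of three consecutive points beyond the same 2σ limit) is satisfied at point 9.

rule 2 at point 9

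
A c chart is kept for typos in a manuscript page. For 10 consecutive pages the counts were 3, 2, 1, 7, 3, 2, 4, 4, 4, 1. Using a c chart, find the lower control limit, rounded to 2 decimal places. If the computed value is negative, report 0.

c̄ = (3 + 2 + 1 + 7 + 3 + 2 + 4 + 4 + 4 + 1) / 10 = 31 / 10 = 3.1000
LCL = c̄ − 3√c̄ = 3.1000 − 3 × 1.7607 = -2.1820 → 0 (cannot be negative)

0.00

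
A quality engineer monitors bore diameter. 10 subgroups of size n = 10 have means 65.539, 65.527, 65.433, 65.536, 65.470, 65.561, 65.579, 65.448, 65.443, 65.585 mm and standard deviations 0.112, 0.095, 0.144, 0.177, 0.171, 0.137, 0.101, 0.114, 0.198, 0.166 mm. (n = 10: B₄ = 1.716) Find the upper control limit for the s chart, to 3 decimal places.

0.243

s̄ = (0.112 + 0.095 + 0.144 + 0.177 + 0.171 + 0.137 + 0.101 + 0.114 + 0.198 + 0.166) / 10 = 0.1415
UCL_s = B₄·s̄ = 1.716 × 0.1415 = 0.2428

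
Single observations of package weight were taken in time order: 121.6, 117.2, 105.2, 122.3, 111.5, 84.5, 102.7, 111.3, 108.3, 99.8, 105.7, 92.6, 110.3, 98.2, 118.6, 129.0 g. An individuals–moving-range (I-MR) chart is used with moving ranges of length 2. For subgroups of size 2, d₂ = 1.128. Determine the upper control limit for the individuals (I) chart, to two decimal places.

142.22

X̄ = (121.6 + 117.2 + 105.2 + 122.3 + 111.5 + 84.5 + 102.7 + 111.3 + 108.3 + 99.8 + 105.7 + 92.6 + 110.3 + 98.2 + 118.6 + 129.0) / 16 = 108.6750
Moving ranges: 4.4, 12.0, 17.1, 10.8, 27.0, 18.2, 8.6, 3.0, 8.5, 5.9, 13.1, 17.7, 12.1, 20.4, 10.4; M̄R̄ = 189.2000 / 15 = 12.6133
UCL = X̄ + 3·M̄R̄/d₂ = 108.6750 + 3 × 12.6133 / 1.128 = 142.2211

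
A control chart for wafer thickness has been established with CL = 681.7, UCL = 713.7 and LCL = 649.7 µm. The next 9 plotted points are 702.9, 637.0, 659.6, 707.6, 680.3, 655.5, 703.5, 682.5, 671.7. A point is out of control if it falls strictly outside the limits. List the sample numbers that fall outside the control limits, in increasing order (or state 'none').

Compare each point to [649.7, 713.7]: sample 2 = 637.0 < LCL.

2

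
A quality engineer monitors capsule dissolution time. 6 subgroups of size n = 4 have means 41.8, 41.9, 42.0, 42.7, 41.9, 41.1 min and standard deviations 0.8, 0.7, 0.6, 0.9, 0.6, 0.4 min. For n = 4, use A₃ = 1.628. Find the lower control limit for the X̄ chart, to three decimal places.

X̄̄ = (41.8 + 41.9 + 42.0 + 42.7 + 41.9 + 41.1) / 6 = 41.9000
s̄ = (0.8 + 0.7 + 0.6 + 0.9 + 0.6 + 0.4) / 6 = 0.6667
LCL = X̄̄ − A₃·s̄ = 41.9000 − 1.628 × 0.6667 = 40.8147

40.815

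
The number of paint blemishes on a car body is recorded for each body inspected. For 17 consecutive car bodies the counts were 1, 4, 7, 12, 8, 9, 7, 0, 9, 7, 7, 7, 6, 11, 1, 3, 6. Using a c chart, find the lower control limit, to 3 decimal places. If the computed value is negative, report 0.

c̄ = (1 + 4 + 7 + 12 + 8 + 9 + 7 + 0 + 9 + 7 + 7 + 7 + 6 + 11 + 1 + 3 + 6) / 17 = 105 / 17 = 6.1765
LCL = c̄ − 3√c̄ = 6.1765 − 3 × 2.4853 = -1.2793 → 0 (cannot be negative)

0.000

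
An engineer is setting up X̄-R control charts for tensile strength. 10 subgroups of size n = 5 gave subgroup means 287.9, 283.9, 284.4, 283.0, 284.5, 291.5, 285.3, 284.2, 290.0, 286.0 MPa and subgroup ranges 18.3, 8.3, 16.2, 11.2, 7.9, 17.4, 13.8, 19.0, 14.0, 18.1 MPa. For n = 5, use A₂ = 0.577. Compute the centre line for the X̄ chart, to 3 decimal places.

X̄̄ = (287.9 + 283.9 + 284.4 + 283.0 + 284.5 + 291.5 + 285.3 + 284.2 + 290.0 + 286.0) / 10 = 2860.7000 / 10 = 286.0700
CL = X̄̄ = 286.0700

286.070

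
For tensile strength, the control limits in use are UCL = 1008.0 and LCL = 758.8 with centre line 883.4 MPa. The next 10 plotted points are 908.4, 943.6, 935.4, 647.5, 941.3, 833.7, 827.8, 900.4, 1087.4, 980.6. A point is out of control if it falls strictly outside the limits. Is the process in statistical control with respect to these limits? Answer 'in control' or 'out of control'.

Compare each point to [758.8, 1008.0]: sample 4 = 647.5 < LCL; sample 9 = 1087.4 > UCL.

out of control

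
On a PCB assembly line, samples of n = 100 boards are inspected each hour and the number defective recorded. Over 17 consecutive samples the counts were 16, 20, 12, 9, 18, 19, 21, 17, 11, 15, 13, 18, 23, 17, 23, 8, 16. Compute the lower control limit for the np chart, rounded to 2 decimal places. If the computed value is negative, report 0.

5.17

p̄ = Σdᵢ / (k·n) = 276 / (17 × 100) = 0.16235
LCL = np̄ − 3·√(np̄(1−p̄)) = 16.2353 − 3 × 3.6877 = 5.1721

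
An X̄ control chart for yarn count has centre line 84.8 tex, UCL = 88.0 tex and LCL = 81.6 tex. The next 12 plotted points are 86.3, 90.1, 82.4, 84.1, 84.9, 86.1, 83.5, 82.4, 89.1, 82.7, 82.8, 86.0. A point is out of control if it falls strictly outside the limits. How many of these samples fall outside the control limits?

2

Compare each point to [81.6, 88.0]: sample 2 = 90.1 > UCL; sample 9 = 89.1 > UCL.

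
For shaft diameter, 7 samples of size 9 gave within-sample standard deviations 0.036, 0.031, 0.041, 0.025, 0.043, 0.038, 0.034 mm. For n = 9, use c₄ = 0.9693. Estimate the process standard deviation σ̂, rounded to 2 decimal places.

0.04

s̄ = (0.036 + 0.031 + 0.041 + 0.025 + 0.043 + 0.038 + 0.034) / 7 = 0.0354
σ̂ = s̄ / c₄ = 0.0354 / 0.9693 = 0.0366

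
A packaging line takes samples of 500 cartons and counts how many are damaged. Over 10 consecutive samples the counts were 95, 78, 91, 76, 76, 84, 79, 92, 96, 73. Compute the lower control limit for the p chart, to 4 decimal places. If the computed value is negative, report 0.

p̄ = Σdᵢ / (k·n) = 840 / (10 × 500) = 0.16800
LCL = p̄ − 3·√(p̄(1−p̄)/n) = 0.16800 − 3 × 0.01672 = 0.11784

0.1178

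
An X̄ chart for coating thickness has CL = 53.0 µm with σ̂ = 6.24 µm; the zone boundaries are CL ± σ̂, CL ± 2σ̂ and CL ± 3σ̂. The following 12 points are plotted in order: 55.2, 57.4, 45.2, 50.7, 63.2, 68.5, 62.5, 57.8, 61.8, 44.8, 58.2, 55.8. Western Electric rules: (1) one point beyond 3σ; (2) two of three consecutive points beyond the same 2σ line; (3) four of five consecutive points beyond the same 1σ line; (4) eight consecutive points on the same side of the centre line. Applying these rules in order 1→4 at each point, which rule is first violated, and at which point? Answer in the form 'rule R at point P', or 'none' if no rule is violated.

Zone of each point (C = within 1σ̂, B = 1σ̂–2σ̂, A = 2σ̂–3σ̂, * = beyond 3σ̂; sign = side of CL): 1:+C, 2:+C, 3:-B, 4:-C, 5:+B, 6:+A, 7:+B, 8:+C, 9:+B, 10:-B, 11:+C, 12:+C
Rule 3 (four of five consecutive points beyond the same 1σ limit) is satisfied at point 9.

rule 3 at point 9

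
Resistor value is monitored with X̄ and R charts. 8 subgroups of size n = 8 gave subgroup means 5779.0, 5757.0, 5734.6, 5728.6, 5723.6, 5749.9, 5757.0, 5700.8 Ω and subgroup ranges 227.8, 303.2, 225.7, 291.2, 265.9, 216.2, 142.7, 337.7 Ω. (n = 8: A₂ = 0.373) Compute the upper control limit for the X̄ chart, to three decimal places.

X̄̄ = (5779.0 + 5757.0 + 5734.6 + 5728.6 + 5723.6 + 5749.9 + 5757.0 + 5700.8) / 8 = 45930.5000 / 8 = 5741.3125
R̄ = (227.8 + 303.2 + 225.7 + 291.2 + 265.9 + 216.2 + 142.7 + 337.7) / 8 = 2010.4000 / 8 = 251.3000
UCL = X̄̄ + A₂·R̄ = 5741.3125 + 0.373 × 251.3000 = 5835.0474

5835.047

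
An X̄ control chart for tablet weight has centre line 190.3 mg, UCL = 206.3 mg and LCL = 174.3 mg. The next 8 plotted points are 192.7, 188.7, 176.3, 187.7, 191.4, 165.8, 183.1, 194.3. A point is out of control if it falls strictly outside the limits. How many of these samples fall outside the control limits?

1

Compare each point to [174.3, 206.3]: sample 6 = 165.8 < LCL.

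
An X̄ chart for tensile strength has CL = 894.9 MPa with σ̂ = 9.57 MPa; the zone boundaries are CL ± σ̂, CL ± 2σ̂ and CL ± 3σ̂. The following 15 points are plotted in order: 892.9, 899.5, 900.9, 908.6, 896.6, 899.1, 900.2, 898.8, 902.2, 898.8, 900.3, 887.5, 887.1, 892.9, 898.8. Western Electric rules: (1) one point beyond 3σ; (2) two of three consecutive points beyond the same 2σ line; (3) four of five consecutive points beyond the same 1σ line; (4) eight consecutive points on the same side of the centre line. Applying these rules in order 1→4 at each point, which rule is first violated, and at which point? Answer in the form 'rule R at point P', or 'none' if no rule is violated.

Zone of each point (C = within 1σ̂, B = 1σ̂–2σ̂, A = 2σ̂–3σ̂, * = beyond 3σ̂; sign = side of CL): 1:-C, 2:+C, 3:+C, 4:+B, 5:+C, 6:+C, 7:+C, 8:+C, 9:+C, 10:+C, 11:+C, 12:-C, 13:-C, 14:-C, 15:+C
Rule 4 (eight consecutive points on the same side of the centre line) is satisfied at point 9.

rule 4 at point 9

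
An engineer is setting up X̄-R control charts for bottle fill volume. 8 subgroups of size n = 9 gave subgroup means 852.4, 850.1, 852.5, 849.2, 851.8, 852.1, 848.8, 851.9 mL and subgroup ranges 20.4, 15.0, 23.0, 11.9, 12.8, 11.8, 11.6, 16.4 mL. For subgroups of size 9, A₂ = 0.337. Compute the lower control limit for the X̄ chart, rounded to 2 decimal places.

X̄̄ = (852.4 + 850.1 + 852.5 + 849.2 + 851.8 + 852.1 + 848.8 + 851.9) / 8 = 6808.8000 / 8 = 851.1000
R̄ = (20.4 + 15.0 + 23.0 + 11.9 + 12.8 + 11.8 + 11.6 + 16.4) / 8 = 122.9000 / 8 = 15.3625
LCL = X̄̄ − A₂·R̄ = 851.1000 − 0.337 × 15.3625 = 845.9228

845.92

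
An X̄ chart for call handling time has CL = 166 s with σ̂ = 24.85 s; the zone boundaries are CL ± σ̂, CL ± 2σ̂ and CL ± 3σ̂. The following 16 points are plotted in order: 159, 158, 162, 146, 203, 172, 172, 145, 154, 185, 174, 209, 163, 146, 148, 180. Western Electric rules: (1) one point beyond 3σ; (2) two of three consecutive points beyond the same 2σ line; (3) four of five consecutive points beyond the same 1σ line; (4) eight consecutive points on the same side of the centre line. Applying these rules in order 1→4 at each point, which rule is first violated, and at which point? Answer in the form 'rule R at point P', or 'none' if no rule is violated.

none

Zone of each point (C = within 1σ̂, B = 1σ̂–2σ̂, A = 2σ̂–3σ̂, * = beyond 3σ̂; sign = side of CL): 1:-C, 2:-C, 3:-C, 4:-C, 5:+B, 6:+C, 7:+C, 8:-C, 9:-C, 10:+C, 11:+C, 12:+B, 13:-C, 14:-C, 15:-C, 16:+C
No rule fires across all 16 points.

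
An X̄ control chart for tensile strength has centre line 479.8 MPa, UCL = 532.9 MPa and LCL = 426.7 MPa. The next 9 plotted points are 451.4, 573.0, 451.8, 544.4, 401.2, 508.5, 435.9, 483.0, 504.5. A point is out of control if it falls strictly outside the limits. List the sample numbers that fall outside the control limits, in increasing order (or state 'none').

2, 4, 5

Compare each point to [426.7, 532.9]: sample 2 = 573.0 > UCL; sample 4 = 544.4 > UCL; sample 5 = 401.2 < LCL.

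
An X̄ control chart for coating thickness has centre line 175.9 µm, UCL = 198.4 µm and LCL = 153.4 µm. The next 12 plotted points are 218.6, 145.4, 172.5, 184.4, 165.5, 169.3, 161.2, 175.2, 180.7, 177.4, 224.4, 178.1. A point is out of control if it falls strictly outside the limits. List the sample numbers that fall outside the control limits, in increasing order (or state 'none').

Compare each point to [153.4, 198.4]: sample 1 = 218.6 > UCL; sample 2 = 145.4 < LCL; sample 11 = 224.4 > UCL.

1, 2, 11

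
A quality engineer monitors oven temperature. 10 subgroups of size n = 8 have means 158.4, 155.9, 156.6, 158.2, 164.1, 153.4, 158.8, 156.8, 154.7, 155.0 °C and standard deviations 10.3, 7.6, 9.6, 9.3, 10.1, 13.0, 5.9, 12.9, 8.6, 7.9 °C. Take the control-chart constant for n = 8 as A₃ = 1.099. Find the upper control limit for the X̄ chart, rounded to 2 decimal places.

X̄̄ = (158.4 + 155.9 + 156.6 + 158.2 + 164.1 + 153.4 + 158.8 + 156.8 + 154.7 + 155.0) / 10 = 157.1900
s̄ = (10.3 + 7.6 + 9.6 + 9.3 + 10.1 + 13.0 + 5.9 + 12.9 + 8.6 + 7.9) / 10 = 9.5200
UCL = X̄̄ + A₃·s̄ = 157.1900 + 1.099 × 9.5200 = 167.6525

167.65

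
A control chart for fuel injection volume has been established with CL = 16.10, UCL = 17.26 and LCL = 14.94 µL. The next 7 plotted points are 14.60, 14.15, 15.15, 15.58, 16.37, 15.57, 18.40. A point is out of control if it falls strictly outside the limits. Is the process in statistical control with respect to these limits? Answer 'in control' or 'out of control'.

out of control

Compare each point to [14.94, 17.26]: sample 1 = 14.60 < LCL; sample 2 = 14.15 < LCL; sample 7 = 18.40 > UCL.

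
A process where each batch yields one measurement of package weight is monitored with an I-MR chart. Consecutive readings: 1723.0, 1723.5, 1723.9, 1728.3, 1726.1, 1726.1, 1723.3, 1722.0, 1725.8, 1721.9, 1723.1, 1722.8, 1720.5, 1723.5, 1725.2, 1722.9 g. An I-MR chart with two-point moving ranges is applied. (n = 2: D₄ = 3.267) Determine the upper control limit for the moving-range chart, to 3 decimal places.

6.556

Moving ranges: 0.5, 0.4, 4.4, 2.2, 0.0, 2.8, 1.3, 3.8, 3.9, 1.2, 0.3, 2.3, 3.0, 1.7, 2.3; M̄R̄ = 30.1000 / 15 = 2.0067
UCL_MR = D₄·M̄R̄ = 3.267 × 2.0067 = 6.5558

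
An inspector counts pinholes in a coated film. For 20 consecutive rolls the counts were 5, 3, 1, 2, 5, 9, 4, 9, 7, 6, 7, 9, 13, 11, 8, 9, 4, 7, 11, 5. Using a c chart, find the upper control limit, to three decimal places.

14.544

c̄ = (5 + 3 + 1 + 2 + 5 + 9 + 4 + 9 + 7 + 6 + 7 + 9 + 13 + 11 + 8 + 9 + 4 + 7 + 11 + 5) / 20 = 135 / 20 = 6.7500
UCL = c̄ + 3√c̄ = 6.7500 + 3 × √6.7500 = 6.7500 + 3 × 2.5981 = 14.5442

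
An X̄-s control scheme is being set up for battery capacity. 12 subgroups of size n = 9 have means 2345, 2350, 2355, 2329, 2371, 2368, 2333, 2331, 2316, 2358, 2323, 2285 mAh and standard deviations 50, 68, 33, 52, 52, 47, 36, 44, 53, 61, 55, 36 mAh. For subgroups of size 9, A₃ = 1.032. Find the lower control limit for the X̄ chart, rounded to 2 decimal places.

2288.18

X̄̄ = (2345 + 2350 + 2355 + 2329 + 2371 + 2368 + 2333 + 2331 + 2316 + 2358 + 2323 + 2285) / 12 = 2338.6667
s̄ = (50 + 68 + 33 + 52 + 52 + 47 + 36 + 44 + 53 + 61 + 55 + 36) / 12 = 48.9167
LCL = X̄̄ − A₃·s̄ = 2338.6667 − 1.032 × 48.9167 = 2288.1847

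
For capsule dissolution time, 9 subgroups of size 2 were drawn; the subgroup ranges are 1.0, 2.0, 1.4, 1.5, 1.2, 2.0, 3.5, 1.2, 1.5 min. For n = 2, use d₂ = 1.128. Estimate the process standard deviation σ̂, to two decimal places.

R̄ = (1.0 + 2.0 + 1.4 + 1.5 + 1.2 + 2.0 + 3.5 + 1.2 + 1.5) / 9 = 1.7000
σ̂ = R̄ / d₂ = 1.7000 / 1.128 = 1.5071

1.51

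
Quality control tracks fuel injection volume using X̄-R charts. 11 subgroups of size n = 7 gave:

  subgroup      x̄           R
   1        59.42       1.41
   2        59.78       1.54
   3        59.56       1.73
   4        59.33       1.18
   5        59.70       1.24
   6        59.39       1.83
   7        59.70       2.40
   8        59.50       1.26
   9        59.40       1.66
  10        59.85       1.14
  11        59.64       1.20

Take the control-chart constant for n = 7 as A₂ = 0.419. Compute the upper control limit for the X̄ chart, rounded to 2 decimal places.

60.20

X̄̄ = (59.42 + 59.78 + 59.56 + 59.33 + 59.70 + 59.39 + 59.70 + 59.50 + 59.40 + 59.85 + 59.64) / 11 = 655.2700 / 11 = 59.5700
R̄ = (1.41 + 1.54 + 1.73 + 1.18 + 1.24 + 1.83 + 2.40 + 1.26 + 1.66 + 1.14 + 1.20) / 11 = 16.5900 / 11 = 1.5082
UCL = X̄̄ + A₂·R̄ = 59.5700 + 0.419 × 1.5082 = 60.2019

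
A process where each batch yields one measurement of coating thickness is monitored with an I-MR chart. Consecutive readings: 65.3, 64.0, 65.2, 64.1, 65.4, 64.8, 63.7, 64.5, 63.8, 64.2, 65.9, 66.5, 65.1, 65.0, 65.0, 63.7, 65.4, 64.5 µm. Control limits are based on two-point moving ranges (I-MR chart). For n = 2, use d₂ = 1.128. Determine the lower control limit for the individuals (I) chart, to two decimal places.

X̄ = (65.3 + 64.0 + 65.2 + 64.1 + 65.4 + 64.8 + 63.7 + 64.5 + 63.8 + 64.2 + 65.9 + 66.5 + 65.1 + 65.0 + 65.0 + 63.7 + 65.4 + 64.5) / 18 = 64.7833
Moving ranges: 1.3, 1.2, 1.1, 1.3, 0.6, 1.1, 0.8, 0.7, 0.4, 1.7, 0.6, 1.4, 0.1, 0.0, 1.3, 1.7, 0.9; M̄R̄ = 16.2000 / 17 = 0.9529
LCL = X̄ − 3·M̄R̄/d₂ = 64.7833 − 3 × 0.9529 / 1.128 = 62.2489

62.25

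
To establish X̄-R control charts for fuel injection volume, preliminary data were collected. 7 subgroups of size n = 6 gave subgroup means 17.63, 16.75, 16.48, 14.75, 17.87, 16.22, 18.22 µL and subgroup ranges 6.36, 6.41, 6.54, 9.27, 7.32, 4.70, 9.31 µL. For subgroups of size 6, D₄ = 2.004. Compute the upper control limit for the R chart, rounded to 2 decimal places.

R̄ = (6.36 + 6.41 + 6.54 + 9.27 + 7.32 + 4.70 + 9.31) / 7 = 49.9100 / 7 = 7.1300
UCL_R = D₄·R̄ = 2.004 × 7.1300 = 14.2885

14.29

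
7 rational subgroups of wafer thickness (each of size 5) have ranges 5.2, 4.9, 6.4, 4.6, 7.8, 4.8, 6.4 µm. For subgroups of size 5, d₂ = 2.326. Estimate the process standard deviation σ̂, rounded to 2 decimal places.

2.46

R̄ = (5.2 + 4.9 + 6.4 + 4.6 + 7.8 + 4.8 + 6.4) / 7 = 5.7286
σ̂ = R̄ / d₂ = 5.7286 / 2.326 = 2.4628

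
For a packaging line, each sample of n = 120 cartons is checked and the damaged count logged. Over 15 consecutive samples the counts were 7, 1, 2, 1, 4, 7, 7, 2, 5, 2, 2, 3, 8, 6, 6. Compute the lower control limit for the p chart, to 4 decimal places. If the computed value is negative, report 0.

p̄ = Σdᵢ / (k·n) = 63 / (15 × 120) = 0.03500
LCL = p̄ − 3·√(p̄(1−p̄)/n) = 0.03500 − 3 × 0.01678 = -0.01533 → 0 (negative, so LCL = 0)

0.0000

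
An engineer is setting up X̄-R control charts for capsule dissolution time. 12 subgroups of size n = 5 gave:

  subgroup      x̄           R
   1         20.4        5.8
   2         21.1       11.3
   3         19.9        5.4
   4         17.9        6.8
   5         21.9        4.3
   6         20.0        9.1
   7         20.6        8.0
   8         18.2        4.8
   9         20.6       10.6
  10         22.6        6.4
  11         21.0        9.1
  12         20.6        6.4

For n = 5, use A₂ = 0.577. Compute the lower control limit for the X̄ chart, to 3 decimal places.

16.169

X̄̄ = (20.4 + 21.1 + 19.9 + 17.9 + 21.9 + 20.0 + 20.6 + 18.2 + 20.6 + 22.6 + 21.0 + 20.6) / 12 = 244.8000 / 12 = 20.4000
R̄ = (5.8 + 11.3 + 5.4 + 6.8 + 4.3 + 9.1 + 8.0 + 4.8 + 10.6 + 6.4 + 9.1 + 6.4) / 12 = 88.0000 / 12 = 7.3333
LCL = X̄̄ − A₂·R̄ = 20.4000 − 0.577 × 7.3333 = 16.1687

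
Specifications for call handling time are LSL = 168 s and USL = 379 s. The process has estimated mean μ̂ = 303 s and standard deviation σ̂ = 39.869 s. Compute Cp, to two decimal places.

0.88

Cp = (USL − LSL) / (6σ̂) = (379 − 168) / (6 × 39.869) = 211.0000 / 239.2140 = 0.8821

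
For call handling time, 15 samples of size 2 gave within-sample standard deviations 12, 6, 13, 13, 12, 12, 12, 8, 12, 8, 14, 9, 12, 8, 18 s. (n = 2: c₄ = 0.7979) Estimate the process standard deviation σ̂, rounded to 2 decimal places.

s̄ = (12 + 6 + 13 + 13 + 12 + 12 + 12 + 8 + 12 + 8 + 14 + 9 + 12 + 8 + 18) / 15 = 11.2667
σ̂ = s̄ / c₄ = 11.2667 / 0.7979 = 14.1204

14.12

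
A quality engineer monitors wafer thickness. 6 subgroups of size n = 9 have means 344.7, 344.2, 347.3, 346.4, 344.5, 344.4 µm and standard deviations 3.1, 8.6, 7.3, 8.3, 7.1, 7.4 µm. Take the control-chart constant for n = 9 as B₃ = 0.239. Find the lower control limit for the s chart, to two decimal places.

s̄ = (3.1 + 8.6 + 7.3 + 8.3 + 7.1 + 7.4) / 6 = 6.9667
LCL_s = B₃·s̄ = 0.239 × 6.9667 = 1.6650

1.67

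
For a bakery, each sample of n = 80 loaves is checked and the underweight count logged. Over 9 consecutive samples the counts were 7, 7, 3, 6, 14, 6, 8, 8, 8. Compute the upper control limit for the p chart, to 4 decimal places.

p̄ = Σdᵢ / (k·n) = 67 / (9 × 80) = 0.09306
UCL = p̄ + 3·√(p̄(1−p̄)/n) = 0.09306 + 3 × √(0.09306×0.90694/80) = 0.09306 + 3 × 0.03248 = 0.19050

0.1905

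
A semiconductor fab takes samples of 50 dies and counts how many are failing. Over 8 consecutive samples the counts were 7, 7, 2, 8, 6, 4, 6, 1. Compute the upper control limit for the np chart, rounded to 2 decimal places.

11.56

p̄ = Σdᵢ / (k·n) = 41 / (8 × 50) = 0.10250
UCL = np̄ + 3·√(np̄(1−p̄)) = 5.1250 + 3 × √(5.1250×0.89750) = 5.1250 + 3 × 2.1447 = 11.5591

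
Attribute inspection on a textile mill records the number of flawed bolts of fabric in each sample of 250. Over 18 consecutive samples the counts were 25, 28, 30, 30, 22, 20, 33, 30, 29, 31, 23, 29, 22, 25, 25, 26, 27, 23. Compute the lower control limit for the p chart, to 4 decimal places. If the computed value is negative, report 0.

p̄ = Σdᵢ / (k·n) = 478 / (18 × 250) = 0.10622
LCL = p̄ − 3·√(p̄(1−p̄)/n) = 0.10622 − 3 × 0.01949 = 0.04776

0.0478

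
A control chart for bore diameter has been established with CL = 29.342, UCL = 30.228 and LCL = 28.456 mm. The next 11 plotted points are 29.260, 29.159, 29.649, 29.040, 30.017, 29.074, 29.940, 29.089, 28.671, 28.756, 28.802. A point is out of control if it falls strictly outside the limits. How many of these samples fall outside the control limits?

All 11 points lie within [28.456, 30.228].

0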